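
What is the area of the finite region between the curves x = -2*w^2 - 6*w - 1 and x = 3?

1/3

Both boundary curves give x as a function of w, so integrate with respect to w. Setting them equal: -2*w^2 - 6*w - 4 = 0, i.e. -2*(w + 1)*(w + 2) = 0, so they meet at w = -2, -1.
For w in [-2, -1], x = -2*w^2 - 6*w - 1 is on the right; area = ∫[-2,-1] (-2*w^2 - 6*w - 4) dw = 1/3.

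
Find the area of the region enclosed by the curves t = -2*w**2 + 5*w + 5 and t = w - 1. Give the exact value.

Both boundary curves give t as a function of w, so integrate with respect to w. Setting them equal: -2*w**2 + 4*w + 6 = 0, i.e. -2*(w - 3)*(w + 1) = 0, so they meet at w = -1, 3.
For w in [-1, 3], t = -2*w**2 + 5*w + 5 is on the right; area = ∫[-1,3] (-2*w**2 + 4*w + 6) dw = 64/3.

64/3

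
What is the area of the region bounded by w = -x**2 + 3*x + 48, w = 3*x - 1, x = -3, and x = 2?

700/3

On [-3, 2], (-x**2 + 3*x + 48) - (3*x - 1) = -x**2 + 49 is ≥ 0 throughout, so the area is a single integral of |-x**2 + 49|.
∫[-3,2] (-x**2 + 49) dx = 700/3.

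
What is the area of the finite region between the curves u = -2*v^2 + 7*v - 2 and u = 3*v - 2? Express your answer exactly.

8/3

Both boundary curves give u as a function of v, so integrate with respect to v. Setting them equal: -2*v^2 + 4*v = 0, i.e. -2*v*(v - 2) = 0, so they meet at v = 0, 2.
For v in [0, 2], u = -2*v^2 + 7*v - 2 is on the right; area = ∫[0,2] (-2*v^2 + 4*v) dv = 8/3.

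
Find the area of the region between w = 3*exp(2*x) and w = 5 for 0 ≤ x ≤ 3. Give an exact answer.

-37/2 - 11*log(3)/2 + log(15)/2 + 9*log(5)/2 + 3*exp(6)/2

The difference (3*exp(2*x)) - (5) = 3*exp(2*x) - 5 changes sign at x = -log(3)/2 + log(5)/2 inside [0, 3], so split the integral there.
∫[0,-log(3)/2 + log(5)/2] (3*exp(2*x) - 5) dx = log(9*sqrt(15)/125) + 1; the area of that piece is -1 + log(25*sqrt(15)/27).
∫[-log(3)/2 + log(5)/2,3] (3*exp(2*x) - 5) dx = -35/2 - 5*log(3)/2 + 5*log(5)/2 + 3*exp(6)/2.
Total area = (-1 + log(25*sqrt(15)/27)) + (-35/2 - 5*log(3)/2 + 5*log(5)/2 + 3*exp(6)/2) = -37/2 - 11*log(3)/2 + log(15)/2 + 9*log(5)/2 + 3*exp(6)/2.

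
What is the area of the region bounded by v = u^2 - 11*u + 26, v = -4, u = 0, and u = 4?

On [0, 4], (u^2 - 11*u + 26) - (-4) = u^2 - 11*u + 30 is ≥ 0 throughout, so the area is a single integral of |u^2 - 11*u + 30|.
∫[0,4] (u^2 - 11*u + 30) du = 160/3.

160/3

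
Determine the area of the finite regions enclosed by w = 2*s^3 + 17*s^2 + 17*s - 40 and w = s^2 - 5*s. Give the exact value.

443/3

Set the curves equal: 2*s^3 + 17*s^2 + 17*s - 40 = s^2 - 5*s, so 2*s^3 + 16*s^2 + 22*s - 40 = 0, which factors as 2*(s - 1)*(s + 4)*(s + 5) = 0. The curves meet at s = -5, -4, 1.
On [-5, -4], w = 2*s^3 + 17*s^2 + 17*s - 40 is on top; that piece has area ∫[-5,-4] (2*s^3 + 16*s^2 + 22*s - 40) ds = 11/6.
On [-4, 1], w = s^2 - 5*s is on top; that piece has area ∫[-4,1] (-(2*s^3 + 16*s^2 + 22*s - 40)) ds = 875/6.
Total enclosed area = 11/6 + 875/6 = 443/3.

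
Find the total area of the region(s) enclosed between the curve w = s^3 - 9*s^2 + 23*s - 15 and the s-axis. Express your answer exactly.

The curve meets the s-axis where s^3 - 9*s^2 + 23*s - 15 = 0, i.e. (s - 5)*(s - 3)*(s - 1) = 0, at s = 1, 3, 5.
On [1, 3] the curve lies above the axis; ∫[1,3] (s^3 - 9*s^2 + 23*s - 15) ds = 4, giving area 4.
On [3, 5] the curve lies below the axis; ∫[3,5] (s^3 - 9*s^2 + 23*s - 15) ds = -4, giving area 4.
Total area = 4 + 4 = 8.

8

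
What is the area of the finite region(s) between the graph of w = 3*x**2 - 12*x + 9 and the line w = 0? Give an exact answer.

4

The curve meets the x-axis where 3*x**2 - 12*x + 9 = 0, i.e. 3*(x - 3)*(x - 1) = 0, at x = 1, 3.
On [1, 3] the curve lies below the axis; ∫[1,3] (3*x**2 - 12*x + 9) dx = -4, giving area 4.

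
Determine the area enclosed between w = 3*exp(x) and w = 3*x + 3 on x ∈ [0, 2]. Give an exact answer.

On [0, 2], (3*exp(x)) - (3*x + 3) = -3*x + 3*exp(x) - 3 is ≥ 0 throughout, so the area is a single integral of |-3*x + 3*exp(x) - 3|.
∫[0,2] (-3*x + 3*exp(x) - 3) dx = -15 + 3*exp(2).

-15 + 3*exp(2)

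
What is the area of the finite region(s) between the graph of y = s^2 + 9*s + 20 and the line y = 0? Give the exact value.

The curve meets the s-axis where s^2 + 9*s + 20 = 0, i.e. (s + 4)*(s + 5) = 0, at s = -5, -4.
On [-5, -4] the curve lies below the axis; ∫[-5,-4] (s^2 + 9*s + 20) ds = -1/6, giving area 1/6.

1/6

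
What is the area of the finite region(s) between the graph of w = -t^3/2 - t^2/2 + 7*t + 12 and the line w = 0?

1741/24

The curve meets the t-axis where -t^3/2 - t^2/2 + 7*t + 12 = 0, i.e. -(t - 4)*(t + 2)*(t + 3)/2 = 0, at t = -3, -2, 4.
On [-3, -2] the curve lies below the axis; ∫[-3,-2] (-t^3/2 - t^2/2 + 7*t + 12) dt = -13/24, giving area 13/24.
On [-2, 4] the curve lies above the axis; ∫[-2,4] (-t^3/2 - t^2/2 + 7*t + 12) dt = 72, giving area 72.
Total area = 13/24 + 72 = 1741/24.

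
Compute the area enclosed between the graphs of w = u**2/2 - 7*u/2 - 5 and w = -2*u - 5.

Set the curves equal: u**2/2 - 7*u/2 - 5 = -2*u - 5, so u**2/2 - 3*u/2 = 0, which factors as u*(u - 3)/2 = 0. The curves meet at u = 0, 3.
On [0, 3], w = -2*u - 5 is on top; that piece has area ∫[0,3] (-(u**2/2 - 3*u/2)) du = 9/4.

9/4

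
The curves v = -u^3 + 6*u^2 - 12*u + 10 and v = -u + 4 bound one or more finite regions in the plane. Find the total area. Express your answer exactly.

Set the curves equal: -u^3 + 6*u^2 - 12*u + 10 = -u + 4, so -u^3 + 6*u^2 - 11*u + 6 = 0, which factors as -(u - 3)*(u - 2)*(u - 1) = 0. The curves meet at u = 1, 2, 3.
On [1, 2], v = -u + 4 is on top; that piece has area ∫[1,2] (-(-u^3 + 6*u^2 - 11*u + 6)) du = 1/4.
On [2, 3], v = -u^3 + 6*u^2 - 12*u + 10 is on top; that piece has area ∫[2,3] (-u^3 + 6*u^2 - 11*u + 6) du = 1/4.
Total enclosed area = 1/4 + 1/4 = 1/2.

1/2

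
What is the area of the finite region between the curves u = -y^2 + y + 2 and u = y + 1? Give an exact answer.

4/3

Both boundary curves give u as a function of y, so integrate with respect to y. Setting them equal: -y^2 + 1 = 0, i.e. -(y - 1)*(y + 1) = 0, so they meet at y = -1, 1.
For y in [-1, 1], u = -y^2 + y + 2 is on the right; area = ∫[-1,1] (-y^2 + 1) dy = 4/3.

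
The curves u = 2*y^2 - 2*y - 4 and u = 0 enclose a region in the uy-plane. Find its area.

Both boundary curves give u as a function of y, so integrate with respect to y. Setting them equal: 2*y^2 - 2*y - 4 = 0, i.e. 2*(y - 2)*(y + 1) = 0, so they meet at y = -1, 2.
For y in [-1, 2], u = 2*y^2 - 2*y - 4 is on the left; area = ∫[-1,2] (-(2*y^2 - 2*y - 4)) dy = 9.

9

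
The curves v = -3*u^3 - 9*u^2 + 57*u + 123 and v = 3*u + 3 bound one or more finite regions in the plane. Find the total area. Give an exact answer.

Set the curves equal: -3*u^3 - 9*u^2 + 57*u + 123 = 3*u + 3, so -3*u^3 - 9*u^2 + 54*u + 120 = 0, which factors as -3*(u - 4)*(u + 2)*(u + 5) = 0. The curves meet at u = -5, -2, 4.
On [-5, -2], v = 3*u + 3 is on top; that piece has area ∫[-5,-2] (-(-3*u^3 - 9*u^2 + 54*u + 120)) du = 405/4.
On [-2, 4], v = -3*u^3 - 9*u^2 + 57*u + 123 is on top; that piece has area ∫[-2,4] (-3*u^3 - 9*u^2 + 54*u + 120) du = 648.
Total enclosed area = 405/4 + 648 = 2997/4.

2997/4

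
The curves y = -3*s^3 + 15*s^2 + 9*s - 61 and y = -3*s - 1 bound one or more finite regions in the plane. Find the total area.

937/4

Set the curves equal: -3*s^3 + 15*s^2 + 9*s - 61 = -3*s - 1, so -3*s^3 + 15*s^2 + 12*s - 60 = 0, which factors as -3*(s - 5)*(s - 2)*(s + 2) = 0. The curves meet at s = -2, 2, 5.
On [-2, 2], y = -3*s - 1 is on top; that piece has area ∫[-2,2] (-(-3*s^3 + 15*s^2 + 12*s - 60)) ds = 160.
On [2, 5], y = -3*s^3 + 15*s^2 + 9*s - 61 is on top; that piece has area ∫[2,5] (-3*s^3 + 15*s^2 + 12*s - 60) ds = 297/4.
Total enclosed area = 160 + 297/4 = 937/4.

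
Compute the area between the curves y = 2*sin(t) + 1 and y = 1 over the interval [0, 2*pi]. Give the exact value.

8

The difference (2*sin(t) + 1) - (1) = 2*sin(t) changes sign at t = pi inside [0, 2*pi], so split the integral there.
∫[0,pi] (2*sin(t)) dt = 4.
∫[pi,2*pi] (2*sin(t)) dt = -4; the area of that piece is 4.
Total area = 4 + 4 = 8.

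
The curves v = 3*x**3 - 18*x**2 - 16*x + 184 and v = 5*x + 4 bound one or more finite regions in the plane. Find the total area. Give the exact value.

Set the curves equal: 3*x**3 - 18*x**2 - 16*x + 184 = 5*x + 4, so 3*x**3 - 18*x**2 - 21*x + 180 = 0, which factors as 3*(x - 5)*(x - 4)*(x + 3) = 0. The curves meet at x = -3, 4, 5.
On [-3, 4], v = 3*x**3 - 18*x**2 - 16*x + 184 is on top; that piece has area ∫[-3,4] (3*x**3 - 18*x**2 - 21*x + 180) dx = 3087/4.
On [4, 5], v = 5*x + 4 is on top; that piece has area ∫[4,5] (-(3*x**3 - 18*x**2 - 21*x + 180)) dx = 15/4.
Total enclosed area = 3087/4 + 15/4 = 1551/2.

1551/2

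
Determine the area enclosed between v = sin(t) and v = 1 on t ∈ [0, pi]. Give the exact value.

On [0, pi], (sin(t)) - (1) = sin(t) - 1 is ≤ 0 throughout, so the area is a single integral of |sin(t) - 1|.
∫[0,pi] (sin(t) - 1) dt = 2 - pi; the area of that piece is -2 + pi.

-2 + pi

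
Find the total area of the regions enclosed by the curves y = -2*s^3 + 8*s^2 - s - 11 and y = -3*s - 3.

253/6

Set the curves equal: -2*s^3 + 8*s^2 - s - 11 = -3*s - 3, so -2*s^3 + 8*s^2 + 2*s - 8 = 0, which factors as -2*(s - 4)*(s - 1)*(s + 1) = 0. The curves meet at s = -1, 1, 4.
On [-1, 1], y = -3*s - 3 is on top; that piece has area ∫[-1,1] (-(-2*s^3 + 8*s^2 + 2*s - 8)) ds = 32/3.
On [1, 4], y = -2*s^3 + 8*s^2 - s - 11 is on top; that piece has area ∫[1,4] (-2*s^3 + 8*s^2 + 2*s - 8) ds = 63/2.
Total enclosed area = 32/3 + 63/2 = 253/6.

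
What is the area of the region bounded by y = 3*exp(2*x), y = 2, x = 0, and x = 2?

-11/2 + 3*exp(4)/2

On [0, 2], (3*exp(2*x)) - (2) = 3*exp(2*x) - 2 is ≥ 0 throughout, so the area is a single integral of |3*exp(2*x) - 2|.
∫[0,2] (3*exp(2*x) - 2) dx = -11/2 + 3*exp(4)/2.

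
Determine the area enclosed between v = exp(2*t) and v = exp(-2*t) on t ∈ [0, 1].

On [0, 1], (exp(2*t)) - (exp(-2*t)) = exp(2*t) - exp(-2*t) is ≥ 0 throughout, so the area is a single integral of |exp(2*t) - exp(-2*t)|.
∫[0,1] (exp(2*t) - exp(-2*t)) dt = -1 + exp(-2)/2 + exp(2)/2.

-1 + exp(-2)/2 + exp(2)/2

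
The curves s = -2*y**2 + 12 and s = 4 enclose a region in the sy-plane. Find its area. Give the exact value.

64/3

Both boundary curves give s as a function of y, so integrate with respect to y. Setting them equal: -2*y**2 + 8 = 0, i.e. -2*(y - 2)*(y + 2) = 0, so they meet at y = -2, 2.
For y in [-2, 2], s = -2*y**2 + 12 is on the right; area = ∫[-2,2] (-2*y**2 + 8) dy = 64/3.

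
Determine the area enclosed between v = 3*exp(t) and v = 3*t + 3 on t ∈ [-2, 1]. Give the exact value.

-9/2 - 3*exp(-2) + 3*exp(1)

On [-2, 1], (3*exp(t)) - (3*t + 3) = -3*t + 3*exp(t) - 3 is ≥ 0 throughout, so the area is a single integral of |-3*t + 3*exp(t) - 3|.
∫[-2,1] (-3*t + 3*exp(t) - 3) dt = -9/2 - 3*exp(-2) + 3*exp(1).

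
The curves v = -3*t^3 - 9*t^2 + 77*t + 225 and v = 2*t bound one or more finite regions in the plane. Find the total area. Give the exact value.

Set the curves equal: -3*t^3 - 9*t^2 + 77*t + 225 = 2*t, so -3*t^3 - 9*t^2 + 75*t + 225 = 0, which factors as -3*(t - 5)*(t + 3)*(t + 5) = 0. The curves meet at t = -5, -3, 5.
On [-5, -3], v = 2*t is on top; that piece has area ∫[-5,-3] (-(-3*t^3 - 9*t^2 + 75*t + 225)) dt = 36.
On [-3, 5], v = -3*t^3 - 9*t^2 + 77*t + 225 is on top; that piece has area ∫[-3,5] (-3*t^3 - 9*t^2 + 75*t + 225) dt = 1536.
Total enclosed area = 36 + 1536 = 1572.

1572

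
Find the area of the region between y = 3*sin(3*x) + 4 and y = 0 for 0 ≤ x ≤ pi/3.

2 + 4*pi/3

On [0, pi/3], (3*sin(3*x) + 4) - (0) = 3*sin(3*x) + 4 is ≥ 0 throughout, so the area is a single integral of |3*sin(3*x) + 4|.
∫[0,pi/3] (3*sin(3*x) + 4) dx = 2 + 4*pi/3.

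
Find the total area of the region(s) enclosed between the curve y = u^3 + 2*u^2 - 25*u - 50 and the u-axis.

The curve meets the u-axis where u^3 + 2*u^2 - 25*u - 50 = 0, i.e. (u - 5)*(u + 2)*(u + 5) = 0, at u = -5, -2, 5.
On [-5, -2] the curve lies above the axis; ∫[-5,-2] (u^3 + 2*u^2 - 25*u - 50) du = 153/4, giving area 153/4.
On [-2, 5] the curve lies below the axis; ∫[-2,5] (u^3 + 2*u^2 - 25*u - 50) du = -4459/12, giving area 4459/12.
Total area = 153/4 + 4459/12 = 2459/6.

2459/6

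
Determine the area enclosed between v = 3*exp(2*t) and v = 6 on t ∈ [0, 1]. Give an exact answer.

-21/2 + 6*log(2) + 3*exp(2)/2

The difference (3*exp(2*t)) - (6) = 3*exp(2*t) - 6 changes sign at t = log(2)/2 inside [0, 1], so split the integral there.
∫[0,log(2)/2] (3*exp(2*t) - 6) dt = 3/2 - log(8); the area of that piece is -3/2 + log(8).
∫[log(2)/2,1] (3*exp(2*t) - 6) dt = -9 + 3*log(2) + 3*exp(2)/2.
Total area = (-3/2 + log(8)) + (-9 + 3*log(2) + 3*exp(2)/2) = -21/2 + 6*log(2) + 3*exp(2)/2.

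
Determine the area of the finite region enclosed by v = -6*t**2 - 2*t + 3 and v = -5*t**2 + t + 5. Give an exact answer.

Set the curves equal: -6*t**2 - 2*t + 3 = -5*t**2 + t + 5, so -t**2 - 3*t - 2 = 0, which factors as -(t + 1)*(t + 2) = 0. The curves meet at t = -2, -1.
On [-2, -1], v = -6*t**2 - 2*t + 3 is on top; that piece has area ∫[-2,-1] (-t**2 - 3*t - 2) dt = 1/6.

1/6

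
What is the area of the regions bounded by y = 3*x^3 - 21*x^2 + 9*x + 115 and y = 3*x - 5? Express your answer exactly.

1741/4

Set the curves equal: 3*x^3 - 21*x^2 + 9*x + 115 = 3*x - 5, so 3*x^3 - 21*x^2 + 6*x + 120 = 0, which factors as 3*(x - 5)*(x - 4)*(x + 2) = 0. The curves meet at x = -2, 4, 5.
On [-2, 4], y = 3*x^3 - 21*x^2 + 9*x + 115 is on top; that piece has area ∫[-2,4] (3*x^3 - 21*x^2 + 6*x + 120) dx = 432.
On [4, 5], y = 3*x - 5 is on top; that piece has area ∫[4,5] (-(3*x^3 - 21*x^2 + 6*x + 120)) dx = 13/4.
Total enclosed area = 432 + 13/4 = 1741/4.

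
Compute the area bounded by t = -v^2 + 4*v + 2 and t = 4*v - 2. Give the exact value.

Both boundary curves give t as a function of v, so integrate with respect to v. Setting them equal: -v^2 + 4 = 0, i.e. -(v - 2)*(v + 2) = 0, so they meet at v = -2, 2.
For v in [-2, 2], t = -v^2 + 4*v + 2 is on the right; area = ∫[-2,2] (-v^2 + 4) dv = 32/3.

32/3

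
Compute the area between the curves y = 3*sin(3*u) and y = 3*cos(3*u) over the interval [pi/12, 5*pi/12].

2*sqrt(2)

On [pi/12, 5*pi/12], (3*sin(3*u)) - (3*cos(3*u)) = 3*sin(3*u) - 3*cos(3*u) is ≥ 0 throughout, so the area is a single integral of |3*sin(3*u) - 3*cos(3*u)|.
∫[pi/12,5*pi/12] (3*sin(3*u) - 3*cos(3*u)) du = 2*sqrt(2).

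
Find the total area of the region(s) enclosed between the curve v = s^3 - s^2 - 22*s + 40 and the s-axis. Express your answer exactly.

3901/12

The curve meets the s-axis where s^3 - s^2 - 22*s + 40 = 0, i.e. (s - 4)*(s - 2)*(s + 5) = 0, at s = -5, 2, 4.
On [-5, 2] the curve lies above the axis; ∫[-5,2] (s^3 - s^2 - 22*s + 40) ds = 3773/12, giving area 3773/12.
On [2, 4] the curve lies below the axis; ∫[2,4] (s^3 - s^2 - 22*s + 40) ds = -32/3, giving area 32/3.
Total area = 3773/12 + 32/3 = 3901/12.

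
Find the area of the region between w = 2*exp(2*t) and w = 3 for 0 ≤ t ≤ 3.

-11 - 7*log(2)/2 + log(6)/2 + 5*log(3)/2 + exp(6)

The difference (2*exp(2*t)) - (3) = 2*exp(2*t) - 3 changes sign at t = -log(2)/2 + log(3)/2 inside [0, 3], so split the integral there.
∫[0,-log(2)/2 + log(3)/2] (2*exp(2*t) - 3) dt = log(2*sqrt(6)/9) + 1/2; the area of that piece is -1/2 + log(3*sqrt(6)/4).
∫[-log(2)/2 + log(3)/2,3] (2*exp(2*t) - 3) dt = -21/2 - 3*log(2)/2 + 3*log(3)/2 + exp(6).
Total area = (-1/2 + log(3*sqrt(6)/4)) + (-21/2 - 3*log(2)/2 + 3*log(3)/2 + exp(6)) = -11 - 7*log(2)/2 + log(6)/2 + 5*log(3)/2 + exp(6).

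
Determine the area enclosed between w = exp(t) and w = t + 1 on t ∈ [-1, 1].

On [-1, 1], (exp(t)) - (t + 1) = -t + exp(t) - 1 is ≥ 0 throughout, so the area is a single integral of |-t + exp(t) - 1|.
∫[-1,1] (-t + exp(t) - 1) dt = -2 - exp(-1) + exp(1).

-2 - exp(-1) + exp(1)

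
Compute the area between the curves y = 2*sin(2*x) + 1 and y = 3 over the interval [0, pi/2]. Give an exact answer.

-2 + pi

On [0, pi/2], (2*sin(2*x) + 1) - (3) = 2*sin(2*x) - 2 is ≤ 0 throughout, so the area is a single integral of |2*sin(2*x) - 2|.
∫[0,pi/2] (2*sin(2*x) - 2) dx = 2 - pi; the area of that piece is -2 + pi.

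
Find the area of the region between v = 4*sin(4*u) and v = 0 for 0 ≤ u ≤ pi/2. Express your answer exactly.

4

The difference (4*sin(4*u)) - (0) = 4*sin(4*u) changes sign at u = pi/4 inside [0, pi/2], so split the integral there.
∫[0,pi/4] (4*sin(4*u)) du = 2.
∫[pi/4,pi/2] (4*sin(4*u)) du = -2; the area of that piece is 2.
Total area = 2 + 2 = 4.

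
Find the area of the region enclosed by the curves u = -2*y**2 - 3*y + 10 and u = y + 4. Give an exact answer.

Both boundary curves give u as a function of y, so integrate with respect to y. Setting them equal: -2*y**2 - 4*y + 6 = 0, i.e. -2*(y - 1)*(y + 3) = 0, so they meet at y = -3, 1.
For y in [-3, 1], u = -2*y**2 - 3*y + 10 is on the right; area = ∫[-3,1] (-2*y**2 - 4*y + 6) dy = 64/3.

64/3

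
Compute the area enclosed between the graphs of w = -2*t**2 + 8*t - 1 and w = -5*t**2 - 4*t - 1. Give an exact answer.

32

Set the curves equal: -2*t**2 + 8*t - 1 = -5*t**2 - 4*t - 1, so 3*t**2 + 12*t = 0, which factors as 3*t*(t + 4) = 0. The curves meet at t = -4, 0.
On [-4, 0], w = -5*t**2 - 4*t - 1 is on top; that piece has area ∫[-4,0] (-(3*t**2 + 12*t)) dt = 32.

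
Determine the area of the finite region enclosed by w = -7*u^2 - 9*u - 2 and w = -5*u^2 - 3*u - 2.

9

Set the curves equal: -7*u^2 - 9*u - 2 = -5*u^2 - 3*u - 2, so -2*u^2 - 6*u = 0, which factors as -2*u*(u + 3) = 0. The curves meet at u = -3, 0.
On [-3, 0], w = -7*u^2 - 9*u - 2 is on top; that piece has area ∫[-3,0] (-2*u^2 - 6*u) du = 9.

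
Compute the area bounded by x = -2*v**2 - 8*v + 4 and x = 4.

64/3

Both boundary curves give x as a function of v, so integrate with respect to v. Setting them equal: -2*v**2 - 8*v = 0, i.e. -2*v*(v + 4) = 0, so they meet at v = -4, 0.
For v in [-4, 0], x = -2*v**2 - 8*v + 4 is on the right; area = ∫[-4,0] (-2*v**2 - 8*v) dv = 64/3.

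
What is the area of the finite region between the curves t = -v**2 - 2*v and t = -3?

32/3

Both boundary curves give t as a function of v, so integrate with respect to v. Setting them equal: -v**2 - 2*v + 3 = 0, i.e. -(v - 1)*(v + 3) = 0, so they meet at v = -3, 1.
For v in [-3, 1], t = -v**2 - 2*v is on the right; area = ∫[-3,1] (-v**2 - 2*v + 3) dv = 32/3.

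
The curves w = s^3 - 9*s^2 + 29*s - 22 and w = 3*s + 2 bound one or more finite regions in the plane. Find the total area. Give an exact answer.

1/2

Set the curves equal: s^3 - 9*s^2 + 29*s - 22 = 3*s + 2, so s^3 - 9*s^2 + 26*s - 24 = 0, which factors as (s - 4)*(s - 3)*(s - 2) = 0. The curves meet at s = 2, 3, 4.
On [2, 3], w = s^3 - 9*s^2 + 29*s - 22 is on top; that piece has area ∫[2,3] (s^3 - 9*s^2 + 26*s - 24) ds = 1/4.
On [3, 4], w = 3*s + 2 is on top; that piece has area ∫[3,4] (-(s^3 - 9*s^2 + 26*s - 24)) ds = 1/4.
Total enclosed area = 1/4 + 1/4 = 1/2.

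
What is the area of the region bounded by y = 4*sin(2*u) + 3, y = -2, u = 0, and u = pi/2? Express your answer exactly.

4 + 5*pi/2

On [0, pi/2], (4*sin(2*u) + 3) - (-2) = 4*sin(2*u) + 5 is ≥ 0 throughout, so the area is a single integral of |4*sin(2*u) + 5|.
∫[0,pi/2] (4*sin(2*u) + 5) du = 4 + 5*pi/2.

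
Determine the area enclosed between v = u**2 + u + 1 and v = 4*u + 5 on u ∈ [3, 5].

5

The difference (u**2 + u + 1) - (4*u + 5) = u**2 - 3*u - 4 changes sign at u = 4 inside [3, 5], so split the integral there.
∫[3,4] (u**2 - 3*u - 4) du = -13/6; the area of that piece is 13/6.
∫[4,5] (u**2 - 3*u - 4) du = 17/6.
Total area = 13/6 + 17/6 = 5.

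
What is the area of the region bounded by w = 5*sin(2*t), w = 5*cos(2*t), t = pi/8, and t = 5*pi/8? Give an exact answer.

5*sqrt(2)

On [pi/8, 5*pi/8], (5*sin(2*t)) - (5*cos(2*t)) = 5*sin(2*t) - 5*cos(2*t) is ≥ 0 throughout, so the area is a single integral of |5*sin(2*t) - 5*cos(2*t)|.
∫[pi/8,5*pi/8] (5*sin(2*t) - 5*cos(2*t)) dt = 5*sqrt(2).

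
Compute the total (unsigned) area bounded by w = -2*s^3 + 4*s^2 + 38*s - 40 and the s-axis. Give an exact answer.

The curve meets the s-axis where -2*s^3 + 4*s^2 + 38*s - 40 = 0, i.e. -2*(s - 5)*(s - 1)*(s + 4) = 0, at s = -4, 1, 5.
On [-4, 1] the curve lies below the axis; ∫[-4,1] (-2*s^3 + 4*s^2 + 38*s - 40) ds = -1625/6, giving area 1625/6.
On [1, 5] the curve lies above the axis; ∫[1,5] (-2*s^3 + 4*s^2 + 38*s - 40) ds = 448/3, giving area 448/3.
Total area = 1625/6 + 448/3 = 2521/6.

2521/6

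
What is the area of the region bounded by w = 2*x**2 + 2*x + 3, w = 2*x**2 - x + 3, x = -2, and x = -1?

9/2

On [-2, -1], (2*x**2 + 2*x + 3) - (2*x**2 - x + 3) = 3*x is ≤ 0 throughout, so the area is a single integral of |3*x|.
∫[-2,-1] (3*x) dx = -9/2; the area of that piece is 9/2.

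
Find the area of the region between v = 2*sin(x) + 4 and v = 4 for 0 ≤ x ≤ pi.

4

On [0, pi], (2*sin(x) + 4) - (4) = 2*sin(x) is ≥ 0 throughout, so the area is a single integral of |2*sin(x)|.
∫[0,pi] (2*sin(x)) dx = 4.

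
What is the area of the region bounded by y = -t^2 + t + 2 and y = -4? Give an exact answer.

Set the curves equal: -t^2 + t + 2 = -4, so -t^2 + t + 6 = 0, which factors as -(t - 3)*(t + 2) = 0. The curves meet at t = -2, 3.
On [-2, 3], y = -t^2 + t + 2 is on top; that piece has area ∫[-2,3] (-t^2 + t + 6) dt = 125/6.

125/6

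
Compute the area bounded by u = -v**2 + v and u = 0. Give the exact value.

1/6

Both boundary curves give u as a function of v, so integrate with respect to v. Setting them equal: -v**2 + v = 0, i.e. -v*(v - 1) = 0, so they meet at v = 0, 1.
For v in [0, 1], u = -v**2 + v is on the right; area = ∫[0,1] (-v**2 + v) dv = 1/6.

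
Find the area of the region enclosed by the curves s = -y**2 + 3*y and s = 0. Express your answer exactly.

9/2

Both boundary curves give s as a function of y, so integrate with respect to y. Setting them equal: -y**2 + 3*y = 0, i.e. -y*(y - 3) = 0, so they meet at y = 0, 3.
For y in [0, 3], s = -y**2 + 3*y is on the right; area = ∫[0,3] (-y**2 + 3*y) dy = 9/2.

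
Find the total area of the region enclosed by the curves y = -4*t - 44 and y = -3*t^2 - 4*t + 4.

256

Set the curves equal: -4*t - 44 = -3*t^2 - 4*t + 4, so 3*t^2 - 48 = 0, which factors as 3*(t - 4)*(t + 4) = 0. The curves meet at t = -4, 4.
On [-4, 4], y = -3*t^2 - 4*t + 4 is on top; that piece has area ∫[-4,4] (-(3*t^2 - 48)) dt = 256.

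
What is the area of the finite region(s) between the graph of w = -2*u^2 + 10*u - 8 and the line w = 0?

9

The curve meets the u-axis where -2*u^2 + 10*u - 8 = 0, i.e. -2*(u - 4)*(u - 1) = 0, at u = 1, 4.
On [1, 4] the curve lies above the axis; ∫[1,4] (-2*u^2 + 10*u - 8) du = 9, giving area 9.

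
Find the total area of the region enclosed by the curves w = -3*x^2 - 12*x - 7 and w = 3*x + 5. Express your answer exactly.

27/2

Set the curves equal: -3*x^2 - 12*x - 7 = 3*x + 5, so -3*x^2 - 15*x - 12 = 0, which factors as -3*(x + 1)*(x + 4) = 0. The curves meet at x = -4, -1.
On [-4, -1], w = -3*x^2 - 12*x - 7 is on top; that piece has area ∫[-4,-1] (-3*x^2 - 15*x - 12) dx = 27/2.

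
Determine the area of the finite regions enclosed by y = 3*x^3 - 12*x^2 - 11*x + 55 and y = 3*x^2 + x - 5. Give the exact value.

Set the curves equal: 3*x^3 - 12*x^2 - 11*x + 55 = 3*x^2 + x - 5, so 3*x^3 - 15*x^2 - 12*x + 60 = 0, which factors as 3*(x - 5)*(x - 2)*(x + 2) = 0. The curves meet at x = -2, 2, 5.
On [-2, 2], y = 3*x^3 - 12*x^2 - 11*x + 55 is on top; that piece has area ∫[-2,2] (3*x^3 - 15*x^2 - 12*x + 60) dx = 160.
On [2, 5], y = 3*x^2 + x - 5 is on top; that piece has area ∫[2,5] (-(3*x^3 - 15*x^2 - 12*x + 60)) dx = 297/4.
Total enclosed area = 160 + 297/4 = 937/4.

937/4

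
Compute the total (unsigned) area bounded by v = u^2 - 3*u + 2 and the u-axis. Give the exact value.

The curve meets the u-axis where u^2 - 3*u + 2 = 0, i.e. (u - 2)*(u - 1) = 0, at u = 1, 2.
On [1, 2] the curve lies below the axis; ∫[1,2] (u^2 - 3*u + 2) du = -1/6, giving area 1/6.

1/6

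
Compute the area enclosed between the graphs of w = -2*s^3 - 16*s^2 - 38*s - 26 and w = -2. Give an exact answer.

37/6

Set the curves equal: -2*s^3 - 16*s^2 - 38*s - 26 = -2, so -2*s^3 - 16*s^2 - 38*s - 24 = 0, which factors as -2*(s + 1)*(s + 3)*(s + 4) = 0. The curves meet at s = -4, -3, -1.
On [-4, -3], w = -2 is on top; that piece has area ∫[-4,-3] (-(-2*s^3 - 16*s^2 - 38*s - 24)) ds = 5/6.
On [-3, -1], w = -2*s^3 - 16*s^2 - 38*s - 26 is on top; that piece has area ∫[-3,-1] (-2*s^3 - 16*s^2 - 38*s - 24) ds = 16/3.
Total enclosed area = 5/6 + 16/3 = 37/6.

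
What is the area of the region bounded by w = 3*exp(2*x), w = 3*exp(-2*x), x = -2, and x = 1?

-6 + 3*exp(-4)/2 + 3*exp(-2)/2 + 3*exp(2)/2 + 3*exp(4)/2

The difference (3*exp(2*x)) - (3*exp(-2*x)) = 3*exp(2*x) - 3*exp(-2*x) changes sign at x = 0 inside [-2, 1], so split the integral there.
∫[-2,0] (3*exp(2*x) - 3*exp(-2*x)) dx = -3*exp(4)/2 - 3*exp(-4)/2 + 3; the area of that piece is -3 + 3*exp(-4)/2 + 3*exp(4)/2.
∫[0,1] (3*exp(2*x) - 3*exp(-2*x)) dx = -3 + 3*exp(-2)/2 + 3*exp(2)/2.
Total area = (-3 + 3*exp(-4)/2 + 3*exp(4)/2) + (-3 + 3*exp(-2)/2 + 3*exp(2)/2) = -6 + 3*exp(-4)/2 + 3*exp(-2)/2 + 3*exp(2)/2 + 3*exp(4)/2.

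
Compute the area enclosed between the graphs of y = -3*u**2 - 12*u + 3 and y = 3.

32

Set the curves equal: -3*u**2 - 12*u + 3 = 3, so -3*u**2 - 12*u = 0, which factors as -3*u*(u + 4) = 0. The curves meet at u = -4, 0.
On [-4, 0], y = -3*u**2 - 12*u + 3 is on top; that piece has area ∫[-4,0] (-3*u**2 - 12*u) du = 32.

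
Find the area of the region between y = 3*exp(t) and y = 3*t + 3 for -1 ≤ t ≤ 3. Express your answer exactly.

On [-1, 3], (3*exp(t)) - (3*t + 3) = -3*t + 3*exp(t) - 3 is ≥ 0 throughout, so the area is a single integral of |-3*t + 3*exp(t) - 3|.
∫[-1,3] (-3*t + 3*exp(t) - 3) dt = -24 - 3*exp(-1) + 3*exp(3).

-24 - 3*exp(-1) + 3*exp(3)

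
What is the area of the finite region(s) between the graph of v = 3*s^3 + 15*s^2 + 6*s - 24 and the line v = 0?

253/4

The curve meets the s-axis where 3*s^3 + 15*s^2 + 6*s - 24 = 0, i.e. 3*(s - 1)*(s + 2)*(s + 4) = 0, at s = -4, -2, 1.
On [-4, -2] the curve lies above the axis; ∫[-4,-2] (3*s^3 + 15*s^2 + 6*s - 24) ds = 16, giving area 16.
On [-2, 1] the curve lies below the axis; ∫[-2,1] (3*s^3 + 15*s^2 + 6*s - 24) ds = -189/4, giving area 189/4.
Total area = 16 + 189/4 = 253/4.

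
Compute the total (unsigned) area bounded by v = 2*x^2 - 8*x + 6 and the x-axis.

The curve meets the x-axis where 2*x^2 - 8*x + 6 = 0, i.e. 2*(x - 3)*(x - 1) = 0, at x = 1, 3.
On [1, 3] the curve lies below the axis; ∫[1,3] (2*x^2 - 8*x + 6) dx = -8/3, giving area 8/3.

8/3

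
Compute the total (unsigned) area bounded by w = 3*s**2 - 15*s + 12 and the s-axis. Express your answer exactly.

27/2

The curve meets the s-axis where 3*s**2 - 15*s + 12 = 0, i.e. 3*(s - 4)*(s - 1) = 0, at s = 1, 4.
On [1, 4] the curve lies below the axis; ∫[1,4] (3*s**2 - 15*s + 12) ds = -27/2, giving area 27/2.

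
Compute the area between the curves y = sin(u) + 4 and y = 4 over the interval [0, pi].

On [0, pi], (sin(u) + 4) - (4) = sin(u) is ≥ 0 throughout, so the area is a single integral of |sin(u)|.
∫[0,pi] (sin(u)) du = 2.

2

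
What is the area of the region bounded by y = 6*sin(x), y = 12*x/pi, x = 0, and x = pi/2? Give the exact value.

6 - 3*pi/2

On [0, pi/2], (6*sin(x)) - (12*x/pi) = -12*x/pi + 6*sin(x) is ≥ 0 throughout, so the area is a single integral of |-12*x/pi + 6*sin(x)|.
∫[0,pi/2] (-12*x/pi + 6*sin(x)) dx = 6 - 3*pi/2.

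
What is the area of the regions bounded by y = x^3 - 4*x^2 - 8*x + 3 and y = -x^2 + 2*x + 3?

407/4

Set the curves equal: x^3 - 4*x^2 - 8*x + 3 = -x^2 + 2*x + 3, so x^3 - 3*x^2 - 10*x = 0, which factors as x*(x - 5)*(x + 2) = 0. The curves meet at x = -2, 0, 5.
On [-2, 0], y = x^3 - 4*x^2 - 8*x + 3 is on top; that piece has area ∫[-2,0] (x^3 - 3*x^2 - 10*x) dx = 8.
On [0, 5], y = -x^2 + 2*x + 3 is on top; that piece has area ∫[0,5] (-(x^3 - 3*x^2 - 10*x)) dx = 375/4.
Total enclosed area = 8 + 375/4 = 407/4.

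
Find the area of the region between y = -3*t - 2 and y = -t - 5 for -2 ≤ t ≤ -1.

6

On [-2, -1], (-3*t - 2) - (-t - 5) = -2*t + 3 is ≥ 0 throughout, so the area is a single integral of |-2*t + 3|.
∫[-2,-1] (-2*t + 3) dt = 6.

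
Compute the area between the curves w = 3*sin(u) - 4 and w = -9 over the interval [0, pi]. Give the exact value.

6 + 5*pi

On [0, pi], (3*sin(u) - 4) - (-9) = 3*sin(u) + 5 is ≥ 0 throughout, so the area is a single integral of |3*sin(u) + 5|.
∫[0,pi] (3*sin(u) + 5) du = 6 + 5*pi.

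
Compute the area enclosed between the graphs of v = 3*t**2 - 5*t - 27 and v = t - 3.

108

Set the curves equal: 3*t**2 - 5*t - 27 = t - 3, so 3*t**2 - 6*t - 24 = 0, which factors as 3*(t - 4)*(t + 2) = 0. The curves meet at t = -2, 4.
On [-2, 4], v = t - 3 is on top; that piece has area ∫[-2,4] (-(3*t**2 - 6*t - 24)) dt = 108.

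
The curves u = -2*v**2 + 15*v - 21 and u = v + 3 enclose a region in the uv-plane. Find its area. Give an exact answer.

1/3

Both boundary curves give u as a function of v, so integrate with respect to v. Setting them equal: -2*v**2 + 14*v - 24 = 0, i.e. -2*(v - 4)*(v - 3) = 0, so they meet at v = 3, 4.
For v in [3, 4], u = -2*v**2 + 15*v - 21 is on the right; area = ∫[3,4] (-2*v**2 + 14*v - 24) dv = 1/3.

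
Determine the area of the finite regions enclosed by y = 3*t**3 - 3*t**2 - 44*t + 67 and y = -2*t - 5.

1741/4

Set the curves equal: 3*t**3 - 3*t**2 - 44*t + 67 = -2*t - 5, so 3*t**3 - 3*t**2 - 42*t + 72 = 0, which factors as 3*(t - 3)*(t - 2)*(t + 4) = 0. The curves meet at t = -4, 2, 3.
On [-4, 2], y = 3*t**3 - 3*t**2 - 44*t + 67 is on top; that piece has area ∫[-4,2] (3*t**3 - 3*t**2 - 42*t + 72) dt = 432.
On [2, 3], y = -2*t - 5 is on top; that piece has area ∫[2,3] (-(3*t**3 - 3*t**2 - 42*t + 72)) dt = 13/4.
Total enclosed area = 432 + 13/4 = 1741/4.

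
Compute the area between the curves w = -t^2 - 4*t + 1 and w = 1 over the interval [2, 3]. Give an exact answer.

49/3

On [2, 3], (-t^2 - 4*t + 1) - (1) = -t^2 - 4*t is ≤ 0 throughout, so the area is a single integral of |-t^2 - 4*t|.
∫[2,3] (-t^2 - 4*t) dt = -49/3; the area of that piece is 49/3.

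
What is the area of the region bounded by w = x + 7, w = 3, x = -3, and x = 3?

24

On [-3, 3], (x + 7) - (3) = x + 4 is ≥ 0 throughout, so the area is a single integral of |x + 4|.
∫[-3,3] (x + 4) dx = 24.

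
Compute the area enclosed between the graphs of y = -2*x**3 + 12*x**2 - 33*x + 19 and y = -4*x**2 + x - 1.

71/3

Set the curves equal: -2*x**3 + 12*x**2 - 33*x + 19 = -4*x**2 + x - 1, so -2*x**3 + 16*x**2 - 34*x + 20 = 0, which factors as -2*(x - 5)*(x - 2)*(x - 1) = 0. The curves meet at x = 1, 2, 5.
On [1, 2], y = -4*x**2 + x - 1 is on top; that piece has area ∫[1,2] (-(-2*x**3 + 16*x**2 - 34*x + 20)) dx = 7/6.
On [2, 5], y = -2*x**3 + 12*x**2 - 33*x + 19 is on top; that piece has area ∫[2,5] (-2*x**3 + 16*x**2 - 34*x + 20) dx = 45/2.
Total enclosed area = 7/6 + 45/2 = 71/3.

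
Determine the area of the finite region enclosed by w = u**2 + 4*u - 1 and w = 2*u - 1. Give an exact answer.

Set the curves equal: u**2 + 4*u - 1 = 2*u - 1, so u**2 + 2*u = 0, which factors as u*(u + 2) = 0. The curves meet at u = -2, 0.
On [-2, 0], w = 2*u - 1 is on top; that piece has area ∫[-2,0] (-(u**2 + 2*u)) du = 4/3.

4/3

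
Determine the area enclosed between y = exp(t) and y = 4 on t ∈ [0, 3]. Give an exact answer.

The difference (exp(t)) - (4) = exp(t) - 4 changes sign at t = log(4) inside [0, 3], so split the integral there.
∫[0,log(4)] (exp(t) - 4) dt = 3 - log(256); the area of that piece is -3 + log(256).
∫[log(4),3] (exp(t) - 4) dt = -16 + 8*log(2) + exp(3).
Total area = (-3 + log(256)) + (-16 + 8*log(2) + exp(3)) = -19 + 16*log(2) + exp(3).

-19 + 16*log(2) + exp(3)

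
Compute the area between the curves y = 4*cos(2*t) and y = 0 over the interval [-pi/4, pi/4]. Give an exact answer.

4

On [-pi/4, pi/4], (4*cos(2*t)) - (0) = 4*cos(2*t) is ≥ 0 throughout, so the area is a single integral of |4*cos(2*t)|.
∫[-pi/4,pi/4] (4*cos(2*t)) dt = 4.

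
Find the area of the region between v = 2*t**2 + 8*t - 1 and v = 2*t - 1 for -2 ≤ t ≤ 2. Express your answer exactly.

The difference (2*t**2 + 8*t - 1) - (2*t - 1) = 2*t**2 + 6*t changes sign at t = 0 inside [-2, 2], so split the integral there.
∫[-2,0] (2*t**2 + 6*t) dt = -20/3; the area of that piece is 20/3.
∫[0,2] (2*t**2 + 6*t) dt = 52/3.
Total area = 20/3 + 52/3 = 24.

24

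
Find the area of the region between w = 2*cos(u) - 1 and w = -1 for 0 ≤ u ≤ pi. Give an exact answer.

The difference (2*cos(u) - 1) - (-1) = 2*cos(u) changes sign at u = pi/2 inside [0, pi], so split the integral there.
∫[0,pi/2] (2*cos(u)) du = 2.
∫[pi/2,pi] (2*cos(u)) du = -2; the area of that piece is 2.
Total area = 2 + 2 = 4.

4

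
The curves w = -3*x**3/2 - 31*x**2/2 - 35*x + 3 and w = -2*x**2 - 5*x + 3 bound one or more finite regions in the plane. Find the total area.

393/8

Set the curves equal: -3*x**3/2 - 31*x**2/2 - 35*x + 3 = -2*x**2 - 5*x + 3, so -3*x**3/2 - 27*x**2/2 - 30*x = 0, which factors as -3*x*(x + 4)*(x + 5)/2 = 0. The curves meet at x = -5, -4, 0.
On [-5, -4], w = -2*x**2 - 5*x + 3 is on top; that piece has area ∫[-5,-4] (-(-3*x**3/2 - 27*x**2/2 - 30*x)) dx = 9/8.
On [-4, 0], w = -3*x**3/2 - 31*x**2/2 - 35*x + 3 is on top; that piece has area ∫[-4,0] (-3*x**3/2 - 27*x**2/2 - 30*x) dx = 48.
Total enclosed area = 9/8 + 48 = 393/8.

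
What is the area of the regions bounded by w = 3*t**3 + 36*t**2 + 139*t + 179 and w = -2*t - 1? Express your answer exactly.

3/2

Set the curves equal: 3*t**3 + 36*t**2 + 139*t + 179 = -2*t - 1, so 3*t**3 + 36*t**2 + 141*t + 180 = 0, which factors as 3*(t + 3)*(t + 4)*(t + 5) = 0. The curves meet at t = -5, -4, -3.
On [-5, -4], w = 3*t**3 + 36*t**2 + 139*t + 179 is on top; that piece has area ∫[-5,-4] (3*t**3 + 36*t**2 + 141*t + 180) dt = 3/4.
On [-4, -3], w = -2*t - 1 is on top; that piece has area ∫[-4,-3] (-(3*t**3 + 36*t**2 + 141*t + 180)) dt = 3/4.
Total enclosed area = 3/4 + 3/4 = 3/2.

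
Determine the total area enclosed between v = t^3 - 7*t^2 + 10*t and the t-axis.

The curve meets the t-axis where t^3 - 7*t^2 + 10*t = 0, i.e. t*(t - 5)*(t - 2) = 0, at t = 0, 2, 5.
On [0, 2] the curve lies above the axis; ∫[0,2] (t^3 - 7*t^2 + 10*t) dt = 16/3, giving area 16/3.
On [2, 5] the curve lies below the axis; ∫[2,5] (t^3 - 7*t^2 + 10*t) dt = -63/4, giving area 63/4.
Total area = 16/3 + 63/4 = 253/12.

253/12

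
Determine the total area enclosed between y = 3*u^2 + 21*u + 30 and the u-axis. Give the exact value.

The curve meets the u-axis where 3*u^2 + 21*u + 30 = 0, i.e. 3*(u + 2)*(u + 5) = 0, at u = -5, -2.
On [-5, -2] the curve lies below the axis; ∫[-5,-2] (3*u^2 + 21*u + 30) du = -27/2, giving area 27/2.

27/2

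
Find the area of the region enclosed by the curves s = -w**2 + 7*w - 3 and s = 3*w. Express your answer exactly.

Both boundary curves give s as a function of w, so integrate with respect to w. Setting them equal: -w**2 + 4*w - 3 = 0, i.e. -(w - 3)*(w - 1) = 0, so they meet at w = 1, 3.
For w in [1, 3], s = -w**2 + 7*w - 3 is on the right; area = ∫[1,3] (-w**2 + 4*w - 3) dw = 4/3.

4/3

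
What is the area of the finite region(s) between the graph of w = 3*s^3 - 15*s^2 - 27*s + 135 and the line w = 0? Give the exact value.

The curve meets the s-axis where 3*s^3 - 15*s^2 - 27*s + 135 = 0, i.e. 3*(s - 5)*(s - 3)*(s + 3) = 0, at s = -3, 3, 5.
On [-3, 3] the curve lies above the axis; ∫[-3,3] (3*s^3 - 15*s^2 - 27*s + 135) ds = 540, giving area 540.
On [3, 5] the curve lies below the axis; ∫[3,5] (3*s^3 - 15*s^2 - 27*s + 135) ds = -28, giving area 28.
Total area = 540 + 28 = 568.

568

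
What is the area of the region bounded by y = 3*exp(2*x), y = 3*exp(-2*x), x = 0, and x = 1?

On [0, 1], (3*exp(2*x)) - (3*exp(-2*x)) = 3*exp(2*x) - 3*exp(-2*x) is ≥ 0 throughout, so the area is a single integral of |3*exp(2*x) - 3*exp(-2*x)|.
∫[0,1] (3*exp(2*x) - 3*exp(-2*x)) dx = -3 + 3*exp(-2)/2 + 3*exp(2)/2.

-3 + 3*exp(-2)/2 + 3*exp(2)/2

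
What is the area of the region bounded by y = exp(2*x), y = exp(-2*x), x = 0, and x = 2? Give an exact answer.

On [0, 2], (exp(2*x)) - (exp(-2*x)) = exp(2*x) - exp(-2*x) is ≥ 0 throughout, so the area is a single integral of |exp(2*x) - exp(-2*x)|.
∫[0,2] (exp(2*x) - exp(-2*x)) dx = -1 + exp(-4)/2 + exp(4)/2.

-1 + exp(-4)/2 + exp(4)/2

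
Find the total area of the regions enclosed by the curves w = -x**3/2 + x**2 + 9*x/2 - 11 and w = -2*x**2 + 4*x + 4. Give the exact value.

407/8

Set the curves equal: -x**3/2 + x**2 + 9*x/2 - 11 = -2*x**2 + 4*x + 4, so -x**3/2 + 3*x**2 + x/2 - 15 = 0, which factors as -(x - 5)*(x - 3)*(x + 2)/2 = 0. The curves meet at x = -2, 3, 5.
On [-2, 3], w = -2*x**2 + 4*x + 4 is on top; that piece has area ∫[-2,3] (-(-x**3/2 + 3*x**2 + x/2 - 15)) dx = 375/8.
On [3, 5], w = -x**3/2 + x**2 + 9*x/2 - 11 is on top; that piece has area ∫[3,5] (-x**3/2 + 3*x**2 + x/2 - 15) dx = 4.
Total enclosed area = 375/8 + 4 = 407/8.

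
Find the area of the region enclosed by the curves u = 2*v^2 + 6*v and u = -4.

1/3

Both boundary curves give u as a function of v, so integrate with respect to v. Setting them equal: 2*v^2 + 6*v + 4 = 0, i.e. 2*(v + 1)*(v + 2) = 0, so they meet at v = -2, -1.
For v in [-2, -1], u = 2*v^2 + 6*v is on the left; area = ∫[-2,-1] (-(2*v^2 + 6*v + 4)) dv = 1/3.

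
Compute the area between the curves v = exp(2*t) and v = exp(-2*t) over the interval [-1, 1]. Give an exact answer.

-2 + exp(-2) + exp(2)

The difference (exp(2*t)) - (exp(-2*t)) = exp(2*t) - exp(-2*t) changes sign at t = 0 inside [-1, 1], so split the integral there.
∫[-1,0] (exp(2*t) - exp(-2*t)) dt = -exp(2)/2 - exp(-2)/2 + 1; the area of that piece is -1 + exp(-2)/2 + exp(2)/2.
∫[0,1] (exp(2*t) - exp(-2*t)) dt = -1 + exp(-2)/2 + exp(2)/2.
Total area = (-1 + exp(-2)/2 + exp(2)/2) + (-1 + exp(-2)/2 + exp(2)/2) = -2 + exp(-2) + exp(2).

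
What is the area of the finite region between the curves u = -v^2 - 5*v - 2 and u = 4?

Both boundary curves give u as a function of v, so integrate with respect to v. Setting them equal: -v^2 - 5*v - 6 = 0, i.e. -(v + 2)*(v + 3) = 0, so they meet at v = -3, -2.
For v in [-3, -2], u = -v^2 - 5*v - 2 is on the right; area = ∫[-3,-2] (-v^2 - 5*v - 6) dv = 1/6.

1/6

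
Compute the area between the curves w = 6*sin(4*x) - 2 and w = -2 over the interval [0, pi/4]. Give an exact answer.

On [0, pi/4], (6*sin(4*x) - 2) - (-2) = 6*sin(4*x) is ≥ 0 throughout, so the area is a single integral of |6*sin(4*x)|.
∫[0,pi/4] (6*sin(4*x)) dx = 3.

3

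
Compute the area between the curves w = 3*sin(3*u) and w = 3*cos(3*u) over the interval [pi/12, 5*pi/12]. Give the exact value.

On [pi/12, 5*pi/12], (3*sin(3*u)) - (3*cos(3*u)) = 3*sin(3*u) - 3*cos(3*u) is ≥ 0 throughout, so the area is a single integral of |3*sin(3*u) - 3*cos(3*u)|.
∫[pi/12,5*pi/12] (3*sin(3*u) - 3*cos(3*u)) du = 2*sqrt(2).

2*sqrt(2)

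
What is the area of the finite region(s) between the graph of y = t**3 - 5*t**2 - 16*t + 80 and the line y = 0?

The curve meets the t-axis where t**3 - 5*t**2 - 16*t + 80 = 0, i.e. (t - 5)*(t - 4)*(t + 4) = 0, at t = -4, 4, 5.
On [-4, 4] the curve lies above the axis; ∫[-4,4] (t**3 - 5*t**2 - 16*t + 80) dt = 1280/3, giving area 1280/3.
On [4, 5] the curve lies below the axis; ∫[4,5] (t**3 - 5*t**2 - 16*t + 80) dt = -17/12, giving area 17/12.
Total area = 1280/3 + 17/12 = 5137/12.

5137/12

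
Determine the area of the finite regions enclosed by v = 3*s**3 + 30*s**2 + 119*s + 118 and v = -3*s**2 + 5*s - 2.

Set the curves equal: 3*s**3 + 30*s**2 + 119*s + 118 = -3*s**2 + 5*s - 2, so 3*s**3 + 33*s**2 + 114*s + 120 = 0, which factors as 3*(s + 2)*(s + 4)*(s + 5) = 0. The curves meet at s = -5, -4, -2.
On [-5, -4], v = 3*s**3 + 30*s**2 + 119*s + 118 is on top; that piece has area ∫[-5,-4] (3*s**3 + 33*s**2 + 114*s + 120) ds = 5/4.
On [-4, -2], v = -3*s**2 + 5*s - 2 is on top; that piece has area ∫[-4,-2] (-(3*s**3 + 33*s**2 + 114*s + 120)) ds = 8.
Total enclosed area = 5/4 + 8 = 37/4.

37/4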